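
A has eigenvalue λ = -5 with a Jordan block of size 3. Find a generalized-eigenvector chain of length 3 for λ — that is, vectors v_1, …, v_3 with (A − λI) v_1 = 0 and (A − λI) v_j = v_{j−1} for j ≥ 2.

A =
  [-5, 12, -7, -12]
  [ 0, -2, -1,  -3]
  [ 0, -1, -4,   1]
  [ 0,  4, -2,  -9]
A Jordan chain for λ = -5 of length 3:
v_1 = (-5, -2, 0, -2)ᵀ
v_2 = (12, 3, -1, 4)ᵀ
v_3 = (0, 1, 0, 0)ᵀ

Let N = A − (-5)·I. We want v_3 with N^3 v_3 = 0 but N^2 v_3 ≠ 0; then v_{j-1} := N · v_j for j = 3, …, 2.

Pick v_3 = (0, 1, 0, 0)ᵀ.
Then v_2 = N · v_3 = (12, 3, -1, 4)ᵀ.
Then v_1 = N · v_2 = (-5, -2, 0, -2)ᵀ.

Sanity check: (A − (-5)·I) v_1 = (0, 0, 0, 0)ᵀ = 0. ✓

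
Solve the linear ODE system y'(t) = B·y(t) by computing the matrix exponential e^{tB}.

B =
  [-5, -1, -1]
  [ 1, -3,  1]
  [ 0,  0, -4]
e^{tB} =
  [-t*exp(-4*t) + exp(-4*t), -t*exp(-4*t), -t*exp(-4*t)]
  [t*exp(-4*t), t*exp(-4*t) + exp(-4*t), t*exp(-4*t)]
  [0, 0, exp(-4*t)]

Strategy: write B = P · J · P⁻¹ where J is a Jordan canonical form, so e^{tB} = P · e^{tJ} · P⁻¹, and e^{tJ} can be computed block-by-block.

B has Jordan form
J =
  [-4,  1,  0]
  [ 0, -4,  0]
  [ 0,  0, -4]
(up to reordering of blocks).

Per-block formulas:
  For a 1×1 block at λ = -4: exp(t · [-4]) = [e^(-4t)].
  For a 2×2 Jordan block J_2(-4): exp(t · J_2(-4)) = e^(-4t)·(I + t·N), where N is the 2×2 nilpotent shift.

After assembling e^{tJ} and conjugating by P, we get:

e^{tB} =
  [-t*exp(-4*t) + exp(-4*t), -t*exp(-4*t), -t*exp(-4*t)]
  [t*exp(-4*t), t*exp(-4*t) + exp(-4*t), t*exp(-4*t)]
  [0, 0, exp(-4*t)]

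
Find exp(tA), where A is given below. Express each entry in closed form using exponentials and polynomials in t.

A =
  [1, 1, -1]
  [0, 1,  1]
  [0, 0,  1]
e^{tA} =
  [exp(t), t*exp(t), t^2*exp(t)/2 - t*exp(t)]
  [0, exp(t), t*exp(t)]
  [0, 0, exp(t)]

Strategy: write A = P · J · P⁻¹ where J is a Jordan canonical form, so e^{tA} = P · e^{tJ} · P⁻¹, and e^{tJ} can be computed block-by-block.

A has Jordan form
J =
  [1, 1, 0]
  [0, 1, 1]
  [0, 0, 1]
(up to reordering of blocks).

Per-block formulas:
  For a 3×3 Jordan block J_3(1): exp(t · J_3(1)) = e^(1t)·(I + t·N + (t^2/2)·N^2), where N is the 3×3 nilpotent shift.

After assembling e^{tJ} and conjugating by P, we get:

e^{tA} =
  [exp(t), t*exp(t), t^2*exp(t)/2 - t*exp(t)]
  [0, exp(t), t*exp(t)]
  [0, 0, exp(t)]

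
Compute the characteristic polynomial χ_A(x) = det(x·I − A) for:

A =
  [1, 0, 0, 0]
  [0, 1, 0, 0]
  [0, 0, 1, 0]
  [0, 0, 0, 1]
x^4 - 4*x^3 + 6*x^2 - 4*x + 1

Expanding det(x·I − A) (e.g. by cofactor expansion or by noting that A is similar to its Jordan form J, which has the same characteristic polynomial as A) gives
  χ_A(x) = x^4 - 4*x^3 + 6*x^2 - 4*x + 1
which factors as (x - 1)^4. The eigenvalues (with algebraic multiplicities) are λ = 1 with multiplicity 4.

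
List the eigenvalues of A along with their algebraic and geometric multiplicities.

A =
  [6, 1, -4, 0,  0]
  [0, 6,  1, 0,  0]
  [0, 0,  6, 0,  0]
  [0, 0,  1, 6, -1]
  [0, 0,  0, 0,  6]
λ = 6: alg = 5, geom = 2

Step 1 — factor the characteristic polynomial to read off the algebraic multiplicities:
  χ_A(x) = (x - 6)^5

Step 2 — compute geometric multiplicities via the rank-nullity identity g(λ) = n − rank(A − λI):
  rank(A − (6)·I) = 3, so dim ker(A − (6)·I) = n − 3 = 2

Summary:
  λ = 6: algebraic multiplicity = 5, geometric multiplicity = 2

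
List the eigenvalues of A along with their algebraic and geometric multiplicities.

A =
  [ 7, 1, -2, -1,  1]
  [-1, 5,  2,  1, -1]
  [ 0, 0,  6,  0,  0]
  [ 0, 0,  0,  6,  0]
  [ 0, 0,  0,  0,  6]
λ = 6: alg = 5, geom = 4

Step 1 — factor the characteristic polynomial to read off the algebraic multiplicities:
  χ_A(x) = (x - 6)^5

Step 2 — compute geometric multiplicities via the rank-nullity identity g(λ) = n − rank(A − λI):
  rank(A − (6)·I) = 1, so dim ker(A − (6)·I) = n − 1 = 4

Summary:
  λ = 6: algebraic multiplicity = 5, geometric multiplicity = 4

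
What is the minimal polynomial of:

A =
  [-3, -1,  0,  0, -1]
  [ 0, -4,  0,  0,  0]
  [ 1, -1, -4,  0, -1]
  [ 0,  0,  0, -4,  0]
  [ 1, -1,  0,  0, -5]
x^2 + 8*x + 16

The characteristic polynomial is χ_A(x) = (x + 4)^5, so the eigenvalues are known. The minimal polynomial is
  m_A(x) = Π_λ (x − λ)^{k_λ}
where k_λ is the size of the *largest* Jordan block for λ (equivalently, the smallest k with (A − λI)^k v = 0 for every generalised eigenvector v of λ).

  λ = -4: largest Jordan block has size 2, contributing (x + 4)^2

So m_A(x) = (x + 4)^2 = x^2 + 8*x + 16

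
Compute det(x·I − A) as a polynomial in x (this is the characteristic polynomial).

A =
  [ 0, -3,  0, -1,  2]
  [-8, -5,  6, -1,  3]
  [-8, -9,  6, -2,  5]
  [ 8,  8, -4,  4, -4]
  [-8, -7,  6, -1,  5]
x^5 - 10*x^4 + 40*x^3 - 80*x^2 + 80*x - 32

Expanding det(x·I − A) (e.g. by cofactor expansion or by noting that A is similar to its Jordan form J, which has the same characteristic polynomial as A) gives
  χ_A(x) = x^5 - 10*x^4 + 40*x^3 - 80*x^2 + 80*x - 32
which factors as (x - 2)^5. The eigenvalues (with algebraic multiplicities) are λ = 2 with multiplicity 5.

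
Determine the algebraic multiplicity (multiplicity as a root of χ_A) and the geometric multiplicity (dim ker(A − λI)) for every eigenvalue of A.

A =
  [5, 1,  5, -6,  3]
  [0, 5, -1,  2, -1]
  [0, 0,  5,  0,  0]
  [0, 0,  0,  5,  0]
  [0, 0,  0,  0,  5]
λ = 5: alg = 5, geom = 3

Step 1 — factor the characteristic polynomial to read off the algebraic multiplicities:
  χ_A(x) = (x - 5)^5

Step 2 — compute geometric multiplicities via the rank-nullity identity g(λ) = n − rank(A − λI):
  rank(A − (5)·I) = 2, so dim ker(A − (5)·I) = n − 2 = 3

Summary:
  λ = 5: algebraic multiplicity = 5, geometric multiplicity = 3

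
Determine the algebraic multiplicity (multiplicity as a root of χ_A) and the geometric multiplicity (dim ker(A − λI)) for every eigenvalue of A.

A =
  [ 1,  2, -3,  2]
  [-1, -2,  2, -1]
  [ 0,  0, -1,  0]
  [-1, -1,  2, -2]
λ = -1: alg = 4, geom = 2

Step 1 — factor the characteristic polynomial to read off the algebraic multiplicities:
  χ_A(x) = (x + 1)^4

Step 2 — compute geometric multiplicities via the rank-nullity identity g(λ) = n − rank(A − λI):
  rank(A − (-1)·I) = 2, so dim ker(A − (-1)·I) = n − 2 = 2

Summary:
  λ = -1: algebraic multiplicity = 4, geometric multiplicity = 2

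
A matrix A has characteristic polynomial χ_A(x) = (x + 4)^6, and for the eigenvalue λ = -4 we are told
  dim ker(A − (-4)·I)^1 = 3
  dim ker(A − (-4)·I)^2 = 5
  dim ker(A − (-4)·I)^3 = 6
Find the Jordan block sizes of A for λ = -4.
Block sizes for λ = -4: [3, 2, 1]

From the dimensions of kernels of powers, the number of Jordan blocks of size at least j is d_j − d_{j−1} where d_j = dim ker(N^j) (with d_0 = 0). Computing the differences gives [3, 2, 1].
The number of blocks of size exactly k is (#blocks of size ≥ k) − (#blocks of size ≥ k + 1), so the partition is: 1 block(s) of size 1, 1 block(s) of size 2, 1 block(s) of size 3.
In nonincreasing order the block sizes are [3, 2, 1].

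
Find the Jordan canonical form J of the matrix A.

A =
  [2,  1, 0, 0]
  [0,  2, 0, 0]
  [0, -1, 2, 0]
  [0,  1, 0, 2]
J_2(2) ⊕ J_1(2) ⊕ J_1(2)

The characteristic polynomial is
  det(x·I − A) = x^4 - 8*x^3 + 24*x^2 - 32*x + 16 = (x - 2)^4

Eigenvalues and multiplicities (the geometric multiplicity of λ is n − rank(A − λI), which equals the number of Jordan blocks for λ):
  λ = 2: algebraic multiplicity = 4, geometric multiplicity = 3

Determining the block sizes for each eigenvalue:
  λ = 2: 3 blocks summing to 4 forces exactly one block of size 2 and the rest size 1 → block sizes [2, 1, 1]

Assembling the blocks gives a Jordan form
J =
  [2, 1, 0, 0]
  [0, 2, 0, 0]
  [0, 0, 2, 0]
  [0, 0, 0, 2]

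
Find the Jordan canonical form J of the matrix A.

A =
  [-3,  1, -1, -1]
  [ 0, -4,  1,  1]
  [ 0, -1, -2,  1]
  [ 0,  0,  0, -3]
J_2(-3) ⊕ J_1(-3) ⊕ J_1(-3)

The characteristic polynomial is
  det(x·I − A) = x^4 + 12*x^3 + 54*x^2 + 108*x + 81 = (x + 3)^4

Eigenvalues and multiplicities (the geometric multiplicity of λ is n − rank(A − λI), which equals the number of Jordan blocks for λ):
  λ = -3: algebraic multiplicity = 4, geometric multiplicity = 3

Determining the block sizes for each eigenvalue:
  λ = -3: 3 blocks summing to 4 forces exactly one block of size 2 and the rest size 1 → block sizes [2, 1, 1]

Assembling the blocks gives a Jordan form
J =
  [-3,  1,  0,  0]
  [ 0, -3,  0,  0]
  [ 0,  0, -3,  0]
  [ 0,  0,  0, -3]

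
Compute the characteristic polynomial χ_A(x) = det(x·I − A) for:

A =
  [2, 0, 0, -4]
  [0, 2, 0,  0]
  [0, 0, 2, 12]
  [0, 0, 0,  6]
x^4 - 12*x^3 + 48*x^2 - 80*x + 48

Expanding det(x·I − A) (e.g. by cofactor expansion or by noting that A is similar to its Jordan form J, which has the same characteristic polynomial as A) gives
  χ_A(x) = x^4 - 12*x^3 + 48*x^2 - 80*x + 48
which factors as (x - 6)*(x - 2)^3. The eigenvalues (with algebraic multiplicities) are λ = 2 with multiplicity 3, λ = 6 with multiplicity 1.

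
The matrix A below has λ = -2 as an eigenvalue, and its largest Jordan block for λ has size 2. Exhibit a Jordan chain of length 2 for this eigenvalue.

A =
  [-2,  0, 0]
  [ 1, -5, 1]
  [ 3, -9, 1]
A Jordan chain for λ = -2 of length 2:
v_1 = (0, 1, 3)ᵀ
v_2 = (1, 0, 0)ᵀ

Let N = A − (-2)·I. We want v_2 with N^2 v_2 = 0 but N^1 v_2 ≠ 0; then v_{j-1} := N · v_j for j = 2, …, 2.

Pick v_2 = (1, 0, 0)ᵀ.
Then v_1 = N · v_2 = (0, 1, 3)ᵀ.

Sanity check: (A − (-2)·I) v_1 = (0, 0, 0)ᵀ = 0. ✓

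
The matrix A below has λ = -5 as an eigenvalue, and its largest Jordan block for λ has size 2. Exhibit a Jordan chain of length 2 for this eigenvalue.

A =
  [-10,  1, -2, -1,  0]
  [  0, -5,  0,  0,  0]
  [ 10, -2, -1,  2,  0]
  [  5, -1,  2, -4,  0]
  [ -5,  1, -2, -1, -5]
A Jordan chain for λ = -5 of length 2:
v_1 = (-5, 0, 10, 5, -5)ᵀ
v_2 = (1, 0, 0, 0, 0)ᵀ

Let N = A − (-5)·I. We want v_2 with N^2 v_2 = 0 but N^1 v_2 ≠ 0; then v_{j-1} := N · v_j for j = 2, …, 2.

Pick v_2 = (1, 0, 0, 0, 0)ᵀ.
Then v_1 = N · v_2 = (-5, 0, 10, 5, -5)ᵀ.

Sanity check: (A − (-5)·I) v_1 = (0, 0, 0, 0, 0)ᵀ = 0. ✓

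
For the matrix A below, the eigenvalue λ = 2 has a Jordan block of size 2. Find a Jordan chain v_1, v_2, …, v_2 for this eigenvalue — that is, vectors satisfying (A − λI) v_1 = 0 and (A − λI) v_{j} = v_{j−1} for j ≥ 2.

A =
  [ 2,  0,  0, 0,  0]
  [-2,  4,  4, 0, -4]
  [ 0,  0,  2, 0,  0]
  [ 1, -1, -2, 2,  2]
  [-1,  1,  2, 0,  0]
A Jordan chain for λ = 2 of length 2:
v_1 = (0, -2, 0, 1, -1)ᵀ
v_2 = (1, 0, 0, 0, 0)ᵀ

Let N = A − (2)·I. We want v_2 with N^2 v_2 = 0 but N^1 v_2 ≠ 0; then v_{j-1} := N · v_j for j = 2, …, 2.

Pick v_2 = (1, 0, 0, 0, 0)ᵀ.
Then v_1 = N · v_2 = (0, -2, 0, 1, -1)ᵀ.

Sanity check: (A − (2)·I) v_1 = (0, 0, 0, 0, 0)ᵀ = 0. ✓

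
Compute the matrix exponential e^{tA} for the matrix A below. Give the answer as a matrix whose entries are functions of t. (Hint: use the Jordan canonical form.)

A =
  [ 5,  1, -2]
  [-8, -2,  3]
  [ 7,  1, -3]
e^{tA} =
  [3*t^2/2 + 5*t + 1, t^2/2 + t, -t^2/2 - 2*t]
  [-3*t^2/2 - 8*t, -t^2/2 - 2*t + 1, t^2/2 + 3*t]
  [3*t^2 + 7*t, t^2 + t, -t^2 - 3*t + 1]

Strategy: write A = P · J · P⁻¹ where J is a Jordan canonical form, so e^{tA} = P · e^{tJ} · P⁻¹, and e^{tJ} can be computed block-by-block.

A has Jordan form
J =
  [0, 1, 0]
  [0, 0, 1]
  [0, 0, 0]
(up to reordering of blocks).

Per-block formulas:
  For a 3×3 Jordan block J_3(0): exp(t · J_3(0)) = e^(0t)·(I + t·N + (t^2/2)·N^2), where N is the 3×3 nilpotent shift.

After assembling e^{tJ} and conjugating by P, we get:

e^{tA} =
  [3*t^2/2 + 5*t + 1, t^2/2 + t, -t^2/2 - 2*t]
  [-3*t^2/2 - 8*t, -t^2/2 - 2*t + 1, t^2/2 + 3*t]
  [3*t^2 + 7*t, t^2 + t, -t^2 - 3*t + 1]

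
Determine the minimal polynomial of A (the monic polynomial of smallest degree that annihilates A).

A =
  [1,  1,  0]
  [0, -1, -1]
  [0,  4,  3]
x^3 - 3*x^2 + 3*x - 1

The characteristic polynomial is χ_A(x) = (x - 1)^3, so the eigenvalues are known. The minimal polynomial is
  m_A(x) = Π_λ (x − λ)^{k_λ}
where k_λ is the size of the *largest* Jordan block for λ (equivalently, the smallest k with (A − λI)^k v = 0 for every generalised eigenvector v of λ).

  λ = 1: largest Jordan block has size 3, contributing (x − 1)^3

So m_A(x) = (x - 1)^3 = x^3 - 3*x^2 + 3*x - 1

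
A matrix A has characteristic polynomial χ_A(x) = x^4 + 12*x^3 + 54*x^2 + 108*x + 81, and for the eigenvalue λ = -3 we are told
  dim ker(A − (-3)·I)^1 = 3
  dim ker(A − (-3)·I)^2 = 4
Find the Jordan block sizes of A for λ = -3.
Block sizes for λ = -3: [2, 1, 1]

From the dimensions of kernels of powers, the number of Jordan blocks of size at least j is d_j − d_{j−1} where d_j = dim ker(N^j) (with d_0 = 0). Computing the differences gives [3, 1].
The number of blocks of size exactly k is (#blocks of size ≥ k) − (#blocks of size ≥ k + 1), so the partition is: 2 block(s) of size 1, 1 block(s) of size 2.
In nonincreasing order the block sizes are [2, 1, 1].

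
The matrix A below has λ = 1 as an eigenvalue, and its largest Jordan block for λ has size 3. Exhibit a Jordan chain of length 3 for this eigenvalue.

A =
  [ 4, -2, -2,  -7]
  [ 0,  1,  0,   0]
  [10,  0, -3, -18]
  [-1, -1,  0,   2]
A Jordan chain for λ = 1 of length 3:
v_1 = (-4, 0, 8, -4)ᵀ
v_2 = (3, 0, 10, -1)ᵀ
v_3 = (1, 0, 0, 0)ᵀ

Let N = A − (1)·I. We want v_3 with N^3 v_3 = 0 but N^2 v_3 ≠ 0; then v_{j-1} := N · v_j for j = 3, …, 2.

Pick v_3 = (1, 0, 0, 0)ᵀ.
Then v_2 = N · v_3 = (3, 0, 10, -1)ᵀ.
Then v_1 = N · v_2 = (-4, 0, 8, -4)ᵀ.

Sanity check: (A − (1)·I) v_1 = (0, 0, 0, 0)ᵀ = 0. ✓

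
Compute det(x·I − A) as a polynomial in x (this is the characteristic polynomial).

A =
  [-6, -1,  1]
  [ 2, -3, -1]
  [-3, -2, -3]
x^3 + 12*x^2 + 48*x + 64

Expanding det(x·I − A) (e.g. by cofactor expansion or by noting that A is similar to its Jordan form J, which has the same characteristic polynomial as A) gives
  χ_A(x) = x^3 + 12*x^2 + 48*x + 64
which factors as (x + 4)^3. The eigenvalues (with algebraic multiplicities) are λ = -4 with multiplicity 3.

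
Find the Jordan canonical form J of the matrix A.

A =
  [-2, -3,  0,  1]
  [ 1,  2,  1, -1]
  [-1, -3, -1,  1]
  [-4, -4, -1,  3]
J_1(-1) ⊕ J_3(1)

The characteristic polynomial is
  det(x·I − A) = x^4 - 2*x^3 + 2*x - 1 = (x - 1)^3*(x + 1)

Eigenvalues and multiplicities (the geometric multiplicity of λ is n − rank(A − λI), which equals the number of Jordan blocks for λ):
  λ = -1: algebraic multiplicity = 1, geometric multiplicity = 1
  λ = 1: algebraic multiplicity = 3, geometric multiplicity = 1

Determining the block sizes for each eigenvalue:
  λ = -1: one block (gm = 1), so the single block has size am = 1 → block sizes [1]
  λ = 1: one block (gm = 1), so the single block has size am = 3 → block sizes [3]

Assembling the blocks gives a Jordan form
J =
  [-1, 0, 0, 0]
  [ 0, 1, 1, 0]
  [ 0, 0, 1, 1]
  [ 0, 0, 0, 1]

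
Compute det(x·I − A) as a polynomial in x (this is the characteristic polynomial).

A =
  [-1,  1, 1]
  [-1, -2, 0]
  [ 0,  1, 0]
x^3 + 3*x^2 + 3*x + 1

Expanding det(x·I − A) (e.g. by cofactor expansion or by noting that A is similar to its Jordan form J, which has the same characteristic polynomial as A) gives
  χ_A(x) = x^3 + 3*x^2 + 3*x + 1
which factors as (x + 1)^3. The eigenvalues (with algebraic multiplicities) are λ = -1 with multiplicity 3.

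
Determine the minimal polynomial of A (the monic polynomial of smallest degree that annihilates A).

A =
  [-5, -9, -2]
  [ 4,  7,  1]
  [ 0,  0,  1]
x^3 - 3*x^2 + 3*x - 1

The characteristic polynomial is χ_A(x) = (x - 1)^3, so the eigenvalues are known. The minimal polynomial is
  m_A(x) = Π_λ (x − λ)^{k_λ}
where k_λ is the size of the *largest* Jordan block for λ (equivalently, the smallest k with (A − λI)^k v = 0 for every generalised eigenvector v of λ).

  λ = 1: largest Jordan block has size 3, contributing (x − 1)^3

So m_A(x) = (x - 1)^3 = x^3 - 3*x^2 + 3*x - 1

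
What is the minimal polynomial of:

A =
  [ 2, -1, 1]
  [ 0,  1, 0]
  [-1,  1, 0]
x^2 - 2*x + 1

The characteristic polynomial is χ_A(x) = (x - 1)^3, so the eigenvalues are known. The minimal polynomial is
  m_A(x) = Π_λ (x − λ)^{k_λ}
where k_λ is the size of the *largest* Jordan block for λ (equivalently, the smallest k with (A − λI)^k v = 0 for every generalised eigenvector v of λ).

  λ = 1: largest Jordan block has size 2, contributing (x − 1)^2

So m_A(x) = (x - 1)^2 = x^2 - 2*x + 1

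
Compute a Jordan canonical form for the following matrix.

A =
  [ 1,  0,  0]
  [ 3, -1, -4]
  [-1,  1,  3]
J_3(1)

The characteristic polynomial is
  det(x·I − A) = x^3 - 3*x^2 + 3*x - 1 = (x - 1)^3

Eigenvalues and multiplicities (the geometric multiplicity of λ is n − rank(A − λI), which equals the number of Jordan blocks for λ):
  λ = 1: algebraic multiplicity = 3, geometric multiplicity = 1

Determining the block sizes for each eigenvalue:
  λ = 1: one block (gm = 1), so the single block has size am = 3 → block sizes [3]

Assembling the blocks gives a Jordan form
J =
  [1, 1, 0]
  [0, 1, 1]
  [0, 0, 1]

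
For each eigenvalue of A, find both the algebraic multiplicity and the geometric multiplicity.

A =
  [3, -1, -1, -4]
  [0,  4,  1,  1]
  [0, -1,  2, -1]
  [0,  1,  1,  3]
λ = 3: alg = 4, geom = 2

Step 1 — factor the characteristic polynomial to read off the algebraic multiplicities:
  χ_A(x) = (x - 3)^4

Step 2 — compute geometric multiplicities via the rank-nullity identity g(λ) = n − rank(A − λI):
  rank(A − (3)·I) = 2, so dim ker(A − (3)·I) = n − 2 = 2

Summary:
  λ = 3: algebraic multiplicity = 4, geometric multiplicity = 2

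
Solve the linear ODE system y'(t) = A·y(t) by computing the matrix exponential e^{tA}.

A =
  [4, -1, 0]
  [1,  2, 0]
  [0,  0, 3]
e^{tA} =
  [t*exp(3*t) + exp(3*t), -t*exp(3*t), 0]
  [t*exp(3*t), -t*exp(3*t) + exp(3*t), 0]
  [0, 0, exp(3*t)]

Strategy: write A = P · J · P⁻¹ where J is a Jordan canonical form, so e^{tA} = P · e^{tJ} · P⁻¹, and e^{tJ} can be computed block-by-block.

A has Jordan form
J =
  [3, 1, 0]
  [0, 3, 0]
  [0, 0, 3]
(up to reordering of blocks).

Per-block formulas:
  For a 2×2 Jordan block J_2(3): exp(t · J_2(3)) = e^(3t)·(I + t·N), where N is the 2×2 nilpotent shift.
  For a 1×1 block at λ = 3: exp(t · [3]) = [e^(3t)].

After assembling e^{tJ} and conjugating by P, we get:

e^{tA} =
  [t*exp(3*t) + exp(3*t), -t*exp(3*t), 0]
  [t*exp(3*t), -t*exp(3*t) + exp(3*t), 0]
  [0, 0, exp(3*t)]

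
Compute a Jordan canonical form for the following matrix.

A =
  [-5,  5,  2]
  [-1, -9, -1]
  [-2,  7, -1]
J_3(-5)

The characteristic polynomial is
  det(x·I − A) = x^3 + 15*x^2 + 75*x + 125 = (x + 5)^3

Eigenvalues and multiplicities (the geometric multiplicity of λ is n − rank(A − λI), which equals the number of Jordan blocks for λ):
  λ = -5: algebraic multiplicity = 3, geometric multiplicity = 1

Determining the block sizes for each eigenvalue:
  λ = -5: one block (gm = 1), so the single block has size am = 3 → block sizes [3]

Assembling the blocks gives a Jordan form
J =
  [-5,  1,  0]
  [ 0, -5,  1]
  [ 0,  0, -5]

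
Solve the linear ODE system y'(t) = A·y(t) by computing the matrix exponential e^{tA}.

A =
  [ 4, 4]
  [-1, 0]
e^{tA} =
  [2*t*exp(2*t) + exp(2*t), 4*t*exp(2*t)]
  [-t*exp(2*t), -2*t*exp(2*t) + exp(2*t)]

Strategy: write A = P · J · P⁻¹ where J is a Jordan canonical form, so e^{tA} = P · e^{tJ} · P⁻¹, and e^{tJ} can be computed block-by-block.

A has Jordan form
J =
  [2, 1]
  [0, 2]
(up to reordering of blocks).

Per-block formulas:
  For a 2×2 Jordan block J_2(2): exp(t · J_2(2)) = e^(2t)·(I + t·N), where N is the 2×2 nilpotent shift.

After assembling e^{tJ} and conjugating by P, we get:

e^{tA} =
  [2*t*exp(2*t) + exp(2*t), 4*t*exp(2*t)]
  [-t*exp(2*t), -2*t*exp(2*t) + exp(2*t)]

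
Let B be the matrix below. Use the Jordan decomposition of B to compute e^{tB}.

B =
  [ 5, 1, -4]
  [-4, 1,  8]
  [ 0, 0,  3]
e^{tB} =
  [2*t*exp(3*t) + exp(3*t), t*exp(3*t), -4*t*exp(3*t)]
  [-4*t*exp(3*t), -2*t*exp(3*t) + exp(3*t), 8*t*exp(3*t)]
  [0, 0, exp(3*t)]

Strategy: write B = P · J · P⁻¹ where J is a Jordan canonical form, so e^{tB} = P · e^{tJ} · P⁻¹, and e^{tJ} can be computed block-by-block.

B has Jordan form
J =
  [3, 1, 0]
  [0, 3, 0]
  [0, 0, 3]
(up to reordering of blocks).

Per-block formulas:
  For a 1×1 block at λ = 3: exp(t · [3]) = [e^(3t)].
  For a 2×2 Jordan block J_2(3): exp(t · J_2(3)) = e^(3t)·(I + t·N), where N is the 2×2 nilpotent shift.

After assembling e^{tJ} and conjugating by P, we get:

e^{tB} =
  [2*t*exp(3*t) + exp(3*t), t*exp(3*t), -4*t*exp(3*t)]
  [-4*t*exp(3*t), -2*t*exp(3*t) + exp(3*t), 8*t*exp(3*t)]
  [0, 0, exp(3*t)]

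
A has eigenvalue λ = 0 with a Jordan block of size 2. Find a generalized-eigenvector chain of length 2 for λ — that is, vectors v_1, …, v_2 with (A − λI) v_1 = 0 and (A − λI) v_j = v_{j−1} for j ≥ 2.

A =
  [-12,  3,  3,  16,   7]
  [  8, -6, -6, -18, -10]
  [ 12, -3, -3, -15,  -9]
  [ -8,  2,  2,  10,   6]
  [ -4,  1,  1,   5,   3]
A Jordan chain for λ = 0 of length 2:
v_1 = (-2, 2, 3, -2, -1)ᵀ
v_2 = (1, -2, 0, 1, 0)ᵀ

Let N = A − (0)·I. We want v_2 with N^2 v_2 = 0 but N^1 v_2 ≠ 0; then v_{j-1} := N · v_j for j = 2, …, 2.

Pick v_2 = (1, -2, 0, 1, 0)ᵀ.
Then v_1 = N · v_2 = (-2, 2, 3, -2, -1)ᵀ.

Sanity check: (A − (0)·I) v_1 = (0, 0, 0, 0, 0)ᵀ = 0. ✓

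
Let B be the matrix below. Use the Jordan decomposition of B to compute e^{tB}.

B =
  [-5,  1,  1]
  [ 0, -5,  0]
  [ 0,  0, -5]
e^{tB} =
  [exp(-5*t), t*exp(-5*t), t*exp(-5*t)]
  [0, exp(-5*t), 0]
  [0, 0, exp(-5*t)]

Strategy: write B = P · J · P⁻¹ where J is a Jordan canonical form, so e^{tB} = P · e^{tJ} · P⁻¹, and e^{tJ} can be computed block-by-block.

B has Jordan form
J =
  [-5,  1,  0]
  [ 0, -5,  0]
  [ 0,  0, -5]
(up to reordering of blocks).

Per-block formulas:
  For a 1×1 block at λ = -5: exp(t · [-5]) = [e^(-5t)].
  For a 2×2 Jordan block J_2(-5): exp(t · J_2(-5)) = e^(-5t)·(I + t·N), where N is the 2×2 nilpotent shift.

After assembling e^{tJ} and conjugating by P, we get:

e^{tB} =
  [exp(-5*t), t*exp(-5*t), t*exp(-5*t)]
  [0, exp(-5*t), 0]
  [0, 0, exp(-5*t)]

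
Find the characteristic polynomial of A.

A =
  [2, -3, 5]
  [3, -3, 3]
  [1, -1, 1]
x^3

Expanding det(x·I − A) (e.g. by cofactor expansion or by noting that A is similar to its Jordan form J, which has the same characteristic polynomial as A) gives
  χ_A(x) = x^3
which factors as x^3. The eigenvalues (with algebraic multiplicities) are λ = 0 with multiplicity 3.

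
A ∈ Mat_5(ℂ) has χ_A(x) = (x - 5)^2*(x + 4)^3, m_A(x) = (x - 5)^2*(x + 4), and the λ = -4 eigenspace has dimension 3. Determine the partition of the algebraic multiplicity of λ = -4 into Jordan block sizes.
Block sizes for λ = -4: [1, 1, 1]

Step 1 — from the characteristic polynomial, algebraic multiplicity of λ = -4 is 3. From dim ker(A − (-4)·I) = 3, there are exactly 3 Jordan blocks for λ = -4.
Step 2 — from the minimal polynomial, the factor (x + 4) tells us the largest block for λ = -4 has size 1.
Step 3 — with total size 3, 3 blocks, and largest block 1, the block sizes (in nonincreasing order) are [1, 1, 1].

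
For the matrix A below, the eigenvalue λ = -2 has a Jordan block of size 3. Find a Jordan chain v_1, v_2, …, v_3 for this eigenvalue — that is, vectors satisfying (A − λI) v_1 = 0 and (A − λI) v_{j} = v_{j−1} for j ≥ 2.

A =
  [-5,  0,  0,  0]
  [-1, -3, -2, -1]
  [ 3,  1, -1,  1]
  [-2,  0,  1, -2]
A Jordan chain for λ = -2 of length 3:
v_1 = (0, -1, 0, 1)ᵀ
v_2 = (0, -1, 1, 0)ᵀ
v_3 = (0, 1, 0, 0)ᵀ

Let N = A − (-2)·I. We want v_3 with N^3 v_3 = 0 but N^2 v_3 ≠ 0; then v_{j-1} := N · v_j for j = 3, …, 2.

Pick v_3 = (0, 1, 0, 0)ᵀ.
Then v_2 = N · v_3 = (0, -1, 1, 0)ᵀ.
Then v_1 = N · v_2 = (0, -1, 0, 1)ᵀ.

Sanity check: (A − (-2)·I) v_1 = (0, 0, 0, 0)ᵀ = 0. ✓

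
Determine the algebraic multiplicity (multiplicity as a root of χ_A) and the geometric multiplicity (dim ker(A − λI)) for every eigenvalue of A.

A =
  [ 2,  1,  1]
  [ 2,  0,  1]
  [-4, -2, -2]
λ = 0: alg = 3, geom = 1

Step 1 — factor the characteristic polynomial to read off the algebraic multiplicities:
  χ_A(x) = x^3

Step 2 — compute geometric multiplicities via the rank-nullity identity g(λ) = n − rank(A − λI):
  rank(A − (0)·I) = 2, so dim ker(A − (0)·I) = n − 2 = 1

Summary:
  λ = 0: algebraic multiplicity = 3, geometric multiplicity = 1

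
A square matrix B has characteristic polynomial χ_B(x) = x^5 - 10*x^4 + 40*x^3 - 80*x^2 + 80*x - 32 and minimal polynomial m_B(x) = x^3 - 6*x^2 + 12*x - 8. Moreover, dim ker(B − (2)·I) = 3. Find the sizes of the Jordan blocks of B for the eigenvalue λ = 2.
Block sizes for λ = 2: [3, 1, 1]

Step 1 — from the characteristic polynomial, algebraic multiplicity of λ = 2 is 5. From dim ker(B − (2)·I) = 3, there are exactly 3 Jordan blocks for λ = 2.
Step 2 — from the minimal polynomial, the factor (x − 2)^3 tells us the largest block for λ = 2 has size 3.
Step 3 — with total size 5, 3 blocks, and largest block 3, the block sizes (in nonincreasing order) are [3, 1, 1].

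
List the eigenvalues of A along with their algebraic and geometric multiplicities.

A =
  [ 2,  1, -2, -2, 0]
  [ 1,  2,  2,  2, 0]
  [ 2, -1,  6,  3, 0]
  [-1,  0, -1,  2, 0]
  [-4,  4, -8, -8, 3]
λ = 3: alg = 5, geom = 3

Step 1 — factor the characteristic polynomial to read off the algebraic multiplicities:
  χ_A(x) = (x - 3)^5

Step 2 — compute geometric multiplicities via the rank-nullity identity g(λ) = n − rank(A − λI):
  rank(A − (3)·I) = 2, so dim ker(A − (3)·I) = n − 2 = 3

Summary:
  λ = 3: algebraic multiplicity = 5, geometric multiplicity = 3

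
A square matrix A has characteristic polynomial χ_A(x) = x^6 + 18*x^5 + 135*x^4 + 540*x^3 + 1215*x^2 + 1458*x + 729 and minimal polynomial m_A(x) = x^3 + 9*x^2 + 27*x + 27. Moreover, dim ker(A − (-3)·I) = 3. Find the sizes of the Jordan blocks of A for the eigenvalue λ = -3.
Block sizes for λ = -3: [3, 2, 1]

Step 1 — from the characteristic polynomial, algebraic multiplicity of λ = -3 is 6. From dim ker(A − (-3)·I) = 3, there are exactly 3 Jordan blocks for λ = -3.
Step 2 — from the minimal polynomial, the factor (x + 3)^3 tells us the largest block for λ = -3 has size 3.
Step 3 — with total size 6, 3 blocks, and largest block 3, the block sizes (in nonincreasing order) are [3, 2, 1].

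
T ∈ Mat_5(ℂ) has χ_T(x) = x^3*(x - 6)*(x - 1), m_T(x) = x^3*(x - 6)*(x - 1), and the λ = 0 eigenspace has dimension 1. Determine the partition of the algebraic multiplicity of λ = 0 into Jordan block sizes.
Block sizes for λ = 0: [3]

Step 1 — from the characteristic polynomial, algebraic multiplicity of λ = 0 is 3. From dim ker(T − (0)·I) = 1, there are exactly 1 Jordan blocks for λ = 0.
Step 2 — from the minimal polynomial, the factor (x − 0)^3 tells us the largest block for λ = 0 has size 3.
Step 3 — with total size 3, 1 blocks, and largest block 3, the block sizes (in nonincreasing order) are [3].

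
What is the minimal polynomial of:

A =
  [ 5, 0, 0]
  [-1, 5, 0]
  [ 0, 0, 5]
x^2 - 10*x + 25

The characteristic polynomial is χ_A(x) = (x - 5)^3, so the eigenvalues are known. The minimal polynomial is
  m_A(x) = Π_λ (x − λ)^{k_λ}
where k_λ is the size of the *largest* Jordan block for λ (equivalently, the smallest k with (A − λI)^k v = 0 for every generalised eigenvector v of λ).

  λ = 5: largest Jordan block has size 2, contributing (x − 5)^2

So m_A(x) = (x - 5)^2 = x^2 - 10*x + 25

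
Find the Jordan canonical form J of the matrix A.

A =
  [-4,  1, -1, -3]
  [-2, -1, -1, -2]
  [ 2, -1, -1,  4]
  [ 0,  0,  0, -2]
J_2(-2) ⊕ J_2(-2)

The characteristic polynomial is
  det(x·I − A) = x^4 + 8*x^3 + 24*x^2 + 32*x + 16 = (x + 2)^4

Eigenvalues and multiplicities (the geometric multiplicity of λ is n − rank(A − λI), which equals the number of Jordan blocks for λ):
  λ = -2: algebraic multiplicity = 4, geometric multiplicity = 2

Determining the block sizes for each eigenvalue:
  λ = -2: with am = 4 and gm = 2, the partition is not yet determined (e.g. several partitions of 4 into 2 parts exist). Let N = A − (-2)·I. Computing rank(N^1) = 2, rank(N^2) = 0; the number of blocks of size ≥ j is rank(N^{j−1}) − rank(N^j), giving [2, 2]. So we have 2 block(s) of size 2 → block sizes [2, 2]

Assembling the blocks gives a Jordan form
J =
  [-2,  1,  0,  0]
  [ 0, -2,  0,  0]
  [ 0,  0, -2,  1]
  [ 0,  0,  0, -2]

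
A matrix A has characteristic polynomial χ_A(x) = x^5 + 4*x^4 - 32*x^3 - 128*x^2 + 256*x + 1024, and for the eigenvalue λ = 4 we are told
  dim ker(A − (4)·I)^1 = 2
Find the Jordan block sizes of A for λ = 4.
Block sizes for λ = 4: [1, 1]

From the dimensions of kernels of powers, the number of Jordan blocks of size at least j is d_j − d_{j−1} where d_j = dim ker(N^j) (with d_0 = 0). Computing the differences gives [2].
The number of blocks of size exactly k is (#blocks of size ≥ k) − (#blocks of size ≥ k + 1), so the partition is: 2 block(s) of size 1.
In nonincreasing order the block sizes are [1, 1].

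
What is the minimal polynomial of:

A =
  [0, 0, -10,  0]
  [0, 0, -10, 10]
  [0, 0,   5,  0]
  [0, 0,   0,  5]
x^2 - 5*x

The characteristic polynomial is χ_A(x) = x^2*(x - 5)^2, so the eigenvalues are known. The minimal polynomial is
  m_A(x) = Π_λ (x − λ)^{k_λ}
where k_λ is the size of the *largest* Jordan block for λ (equivalently, the smallest k with (A − λI)^k v = 0 for every generalised eigenvector v of λ).

  λ = 0: largest Jordan block has size 1, contributing (x − 0)
  λ = 5: largest Jordan block has size 1, contributing (x − 5)

So m_A(x) = x*(x - 5) = x^2 - 5*x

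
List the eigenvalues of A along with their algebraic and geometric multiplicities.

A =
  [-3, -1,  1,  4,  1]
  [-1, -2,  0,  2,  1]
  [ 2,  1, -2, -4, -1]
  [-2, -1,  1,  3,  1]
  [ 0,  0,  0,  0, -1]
λ = -1: alg = 5, geom = 3

Step 1 — factor the characteristic polynomial to read off the algebraic multiplicities:
  χ_A(x) = (x + 1)^5

Step 2 — compute geometric multiplicities via the rank-nullity identity g(λ) = n − rank(A − λI):
  rank(A − (-1)·I) = 2, so dim ker(A − (-1)·I) = n − 2 = 3

Summary:
  λ = -1: algebraic multiplicity = 5, geometric multiplicity = 3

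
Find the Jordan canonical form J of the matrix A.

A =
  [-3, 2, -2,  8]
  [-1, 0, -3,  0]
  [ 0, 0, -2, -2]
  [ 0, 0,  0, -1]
J_2(-2) ⊕ J_1(-1) ⊕ J_1(-1)

The characteristic polynomial is
  det(x·I − A) = x^4 + 6*x^3 + 13*x^2 + 12*x + 4 = (x + 1)^2*(x + 2)^2

Eigenvalues and multiplicities (the geometric multiplicity of λ is n − rank(A − λI), which equals the number of Jordan blocks for λ):
  λ = -2: algebraic multiplicity = 2, geometric multiplicity = 1
  λ = -1: algebraic multiplicity = 2, geometric multiplicity = 2

Determining the block sizes for each eigenvalue:
  λ = -2: one block (gm = 1), so the single block has size am = 2 → block sizes [2]
  λ = -1: gm = am = 2, so every block has size 1 → block sizes [1, 1]

Assembling the blocks gives a Jordan form
J =
  [-2,  1,  0,  0]
  [ 0, -2,  0,  0]
  [ 0,  0, -1,  0]
  [ 0,  0,  0, -1]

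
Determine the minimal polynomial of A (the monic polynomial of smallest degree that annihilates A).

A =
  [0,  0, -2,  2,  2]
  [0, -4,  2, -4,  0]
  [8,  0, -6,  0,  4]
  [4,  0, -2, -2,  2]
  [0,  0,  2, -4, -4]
x^2 + 6*x + 8

The characteristic polynomial is χ_A(x) = (x + 2)^2*(x + 4)^3, so the eigenvalues are known. The minimal polynomial is
  m_A(x) = Π_λ (x − λ)^{k_λ}
where k_λ is the size of the *largest* Jordan block for λ (equivalently, the smallest k with (A − λI)^k v = 0 for every generalised eigenvector v of λ).

  λ = -4: largest Jordan block has size 1, contributing (x + 4)
  λ = -2: largest Jordan block has size 1, contributing (x + 2)

So m_A(x) = (x + 2)*(x + 4) = x^2 + 6*x + 8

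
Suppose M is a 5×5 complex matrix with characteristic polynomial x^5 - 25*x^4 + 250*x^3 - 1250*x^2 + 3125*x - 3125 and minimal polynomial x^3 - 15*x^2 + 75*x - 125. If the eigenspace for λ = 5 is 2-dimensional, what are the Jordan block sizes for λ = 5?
Block sizes for λ = 5: [3, 2]

Step 1 — from the characteristic polynomial, algebraic multiplicity of λ = 5 is 5. From dim ker(M − (5)·I) = 2, there are exactly 2 Jordan blocks for λ = 5.
Step 2 — from the minimal polynomial, the factor (x − 5)^3 tells us the largest block for λ = 5 has size 3.
Step 3 — with total size 5, 2 blocks, and largest block 3, the block sizes (in nonincreasing order) are [3, 2].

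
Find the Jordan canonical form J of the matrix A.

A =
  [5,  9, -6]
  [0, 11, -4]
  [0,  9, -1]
J_2(5) ⊕ J_1(5)

The characteristic polynomial is
  det(x·I − A) = x^3 - 15*x^2 + 75*x - 125 = (x - 5)^3

Eigenvalues and multiplicities (the geometric multiplicity of λ is n − rank(A − λI), which equals the number of Jordan blocks for λ):
  λ = 5: algebraic multiplicity = 3, geometric multiplicity = 2

Determining the block sizes for each eigenvalue:
  λ = 5: 2 blocks summing to 3 forces exactly one block of size 2 and the rest size 1 → block sizes [2, 1]

Assembling the blocks gives a Jordan form
J =
  [5, 1, 0]
  [0, 5, 0]
  [0, 0, 5]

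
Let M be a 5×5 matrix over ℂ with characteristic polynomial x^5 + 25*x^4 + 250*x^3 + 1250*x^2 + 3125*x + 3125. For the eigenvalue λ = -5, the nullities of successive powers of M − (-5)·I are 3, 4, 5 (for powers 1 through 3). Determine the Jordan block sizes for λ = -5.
Block sizes for λ = -5: [3, 1, 1]

From the dimensions of kernels of powers, the number of Jordan blocks of size at least j is d_j − d_{j−1} where d_j = dim ker(N^j) (with d_0 = 0). Computing the differences gives [3, 1, 1].
The number of blocks of size exactly k is (#blocks of size ≥ k) − (#blocks of size ≥ k + 1), so the partition is: 2 block(s) of size 1, 1 block(s) of size 3.
In nonincreasing order the block sizes are [3, 1, 1].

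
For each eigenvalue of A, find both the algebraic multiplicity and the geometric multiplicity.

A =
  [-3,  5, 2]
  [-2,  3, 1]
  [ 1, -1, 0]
λ = 0: alg = 3, geom = 1

Step 1 — factor the characteristic polynomial to read off the algebraic multiplicities:
  χ_A(x) = x^3

Step 2 — compute geometric multiplicities via the rank-nullity identity g(λ) = n − rank(A − λI):
  rank(A − (0)·I) = 2, so dim ker(A − (0)·I) = n − 2 = 1

Summary:
  λ = 0: algebraic multiplicity = 3, geometric multiplicity = 1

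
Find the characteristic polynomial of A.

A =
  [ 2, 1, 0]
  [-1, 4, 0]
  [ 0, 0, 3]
x^3 - 9*x^2 + 27*x - 27

Expanding det(x·I − A) (e.g. by cofactor expansion or by noting that A is similar to its Jordan form J, which has the same characteristic polynomial as A) gives
  χ_A(x) = x^3 - 9*x^2 + 27*x - 27
which factors as (x - 3)^3. The eigenvalues (with algebraic multiplicities) are λ = 3 with multiplicity 3.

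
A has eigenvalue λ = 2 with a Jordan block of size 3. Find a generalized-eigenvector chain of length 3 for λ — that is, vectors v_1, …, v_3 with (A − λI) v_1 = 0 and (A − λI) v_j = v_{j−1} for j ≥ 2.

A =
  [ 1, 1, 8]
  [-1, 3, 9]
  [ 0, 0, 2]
A Jordan chain for λ = 2 of length 3:
v_1 = (1, 1, 0)ᵀ
v_2 = (8, 9, 0)ᵀ
v_3 = (0, 0, 1)ᵀ

Let N = A − (2)·I. We want v_3 with N^3 v_3 = 0 but N^2 v_3 ≠ 0; then v_{j-1} := N · v_j for j = 3, …, 2.

Pick v_3 = (0, 0, 1)ᵀ.
Then v_2 = N · v_3 = (8, 9, 0)ᵀ.
Then v_1 = N · v_2 = (1, 1, 0)ᵀ.

Sanity check: (A − (2)·I) v_1 = (0, 0, 0)ᵀ = 0. ✓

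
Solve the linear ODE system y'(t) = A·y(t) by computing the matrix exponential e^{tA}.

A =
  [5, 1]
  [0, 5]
e^{tA} =
  [exp(5*t), t*exp(5*t)]
  [0, exp(5*t)]

Strategy: write A = P · J · P⁻¹ where J is a Jordan canonical form, so e^{tA} = P · e^{tJ} · P⁻¹, and e^{tJ} can be computed block-by-block.

A has Jordan form
J =
  [5, 1]
  [0, 5]
(up to reordering of blocks).

Per-block formulas:
  For a 2×2 Jordan block J_2(5): exp(t · J_2(5)) = e^(5t)·(I + t·N), where N is the 2×2 nilpotent shift.

After assembling e^{tJ} and conjugating by P, we get:

e^{tA} =
  [exp(5*t), t*exp(5*t)]
  [0, exp(5*t)]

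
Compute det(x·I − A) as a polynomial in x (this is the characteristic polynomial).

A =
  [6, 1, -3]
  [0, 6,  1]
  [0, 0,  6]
x^3 - 18*x^2 + 108*x - 216

Expanding det(x·I − A) (e.g. by cofactor expansion or by noting that A is similar to its Jordan form J, which has the same characteristic polynomial as A) gives
  χ_A(x) = x^3 - 18*x^2 + 108*x - 216
which factors as (x - 6)^3. The eigenvalues (with algebraic multiplicities) are λ = 6 with multiplicity 3.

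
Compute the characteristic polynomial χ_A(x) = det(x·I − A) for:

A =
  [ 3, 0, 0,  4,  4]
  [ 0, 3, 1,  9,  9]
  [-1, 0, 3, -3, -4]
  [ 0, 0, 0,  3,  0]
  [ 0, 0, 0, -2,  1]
x^5 - 13*x^4 + 66*x^3 - 162*x^2 + 189*x - 81

Expanding det(x·I − A) (e.g. by cofactor expansion or by noting that A is similar to its Jordan form J, which has the same characteristic polynomial as A) gives
  χ_A(x) = x^5 - 13*x^4 + 66*x^3 - 162*x^2 + 189*x - 81
which factors as (x - 3)^4*(x - 1). The eigenvalues (with algebraic multiplicities) are λ = 1 with multiplicity 1, λ = 3 with multiplicity 4.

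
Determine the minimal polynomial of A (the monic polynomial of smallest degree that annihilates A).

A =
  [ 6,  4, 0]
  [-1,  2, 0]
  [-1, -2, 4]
x^2 - 8*x + 16

The characteristic polynomial is χ_A(x) = (x - 4)^3, so the eigenvalues are known. The minimal polynomial is
  m_A(x) = Π_λ (x − λ)^{k_λ}
where k_λ is the size of the *largest* Jordan block for λ (equivalently, the smallest k with (A − λI)^k v = 0 for every generalised eigenvector v of λ).

  λ = 4: largest Jordan block has size 2, contributing (x − 4)^2

So m_A(x) = (x - 4)^2 = x^2 - 8*x + 16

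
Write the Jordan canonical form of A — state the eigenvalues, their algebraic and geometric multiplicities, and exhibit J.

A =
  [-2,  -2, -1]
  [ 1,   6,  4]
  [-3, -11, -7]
J_3(-1)

The characteristic polynomial is
  det(x·I − A) = x^3 + 3*x^2 + 3*x + 1 = (x + 1)^3

Eigenvalues and multiplicities (the geometric multiplicity of λ is n − rank(A − λI), which equals the number of Jordan blocks for λ):
  λ = -1: algebraic multiplicity = 3, geometric multiplicity = 1

Determining the block sizes for each eigenvalue:
  λ = -1: one block (gm = 1), so the single block has size am = 3 → block sizes [3]

Assembling the blocks gives a Jordan form
J =
  [-1,  1,  0]
  [ 0, -1,  1]
  [ 0,  0, -1]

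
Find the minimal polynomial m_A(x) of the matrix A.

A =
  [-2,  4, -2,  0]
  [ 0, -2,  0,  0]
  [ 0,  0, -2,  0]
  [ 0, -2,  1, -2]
x^2 + 4*x + 4

The characteristic polynomial is χ_A(x) = (x + 2)^4, so the eigenvalues are known. The minimal polynomial is
  m_A(x) = Π_λ (x − λ)^{k_λ}
where k_λ is the size of the *largest* Jordan block for λ (equivalently, the smallest k with (A − λI)^k v = 0 for every generalised eigenvector v of λ).

  λ = -2: largest Jordan block has size 2, contributing (x + 2)^2

So m_A(x) = (x + 2)^2 = x^2 + 4*x + 4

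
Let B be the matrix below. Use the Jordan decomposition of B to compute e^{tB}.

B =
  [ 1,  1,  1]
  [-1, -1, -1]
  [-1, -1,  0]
e^{tB} =
  [-t^2/2 + t + 1, -t^2/2 + t, t]
  [t^2/2 - t, t^2/2 - t + 1, -t]
  [-t, -t, 1]

Strategy: write B = P · J · P⁻¹ where J is a Jordan canonical form, so e^{tB} = P · e^{tJ} · P⁻¹, and e^{tJ} can be computed block-by-block.

B has Jordan form
J =
  [0, 1, 0]
  [0, 0, 1]
  [0, 0, 0]
(up to reordering of blocks).

Per-block formulas:
  For a 3×3 Jordan block J_3(0): exp(t · J_3(0)) = e^(0t)·(I + t·N + (t^2/2)·N^2), where N is the 3×3 nilpotent shift.

After assembling e^{tJ} and conjugating by P, we get:

e^{tB} =
  [-t^2/2 + t + 1, -t^2/2 + t, t]
  [t^2/2 - t, t^2/2 - t + 1, -t]
  [-t, -t, 1]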